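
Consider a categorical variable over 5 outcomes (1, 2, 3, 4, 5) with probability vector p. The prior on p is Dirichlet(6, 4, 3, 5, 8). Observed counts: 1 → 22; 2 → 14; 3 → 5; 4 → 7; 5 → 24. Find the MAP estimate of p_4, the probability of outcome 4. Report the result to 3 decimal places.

The posterior is Dirichlet(αᵢ + nᵢ) = Dirichlet(28, 18, 8, 12, 32).
For a Dirichlet(a₁,…,a_K) with all aᵢ > 1, the mode has j-th component (aⱼ − 1)/(Σaᵢ − K).
Here Σaᵢ = 98 and K = 5, so p_4 = (12 − 1)/(98 − 5) = 11/93 ≈ 0.118.

MAP estimate: 0.118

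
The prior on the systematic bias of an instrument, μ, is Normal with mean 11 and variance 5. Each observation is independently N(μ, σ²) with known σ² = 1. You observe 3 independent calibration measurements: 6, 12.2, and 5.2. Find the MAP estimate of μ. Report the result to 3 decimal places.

n = 3; x̄ = (6 + 12.2 + 5.2)/3 = 23.4/3 = 7.8.
For a Normal prior and Normal likelihood with known variance, the posterior is Normal; its mode equals its mean, the precision-weighted average.
Prior precision 1/σ₀² = 1/5 = 0.2; data precision n/σ² = 3/1 = 3.
μ̂ = (0.2·11 + 3·7.8) / (0.2 + 3) = 25.6/3.2 = 8.000.

μ̂_MAP = 8.000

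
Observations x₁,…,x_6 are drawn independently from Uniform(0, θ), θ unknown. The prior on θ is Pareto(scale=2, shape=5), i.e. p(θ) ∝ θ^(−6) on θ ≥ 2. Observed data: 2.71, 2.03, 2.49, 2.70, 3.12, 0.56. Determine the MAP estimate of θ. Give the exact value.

The Uniform(0, θ) likelihood is θ^(−n) for θ ≥ max(xᵢ), zero otherwise. Here max(xᵢ) = 3.12.
Posterior ∝ θ^(−6) · θ^(−6) = θ^(−12) on θ ≥ max(2, 3.12) = 3.12.
This density is strictly decreasing in θ, so the posterior mode lies at the lower boundary of the support.

θ̂_MAP = 3.12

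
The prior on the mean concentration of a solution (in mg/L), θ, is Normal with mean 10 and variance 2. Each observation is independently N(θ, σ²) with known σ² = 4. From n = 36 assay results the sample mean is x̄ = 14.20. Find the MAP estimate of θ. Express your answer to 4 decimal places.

θ̂_MAP = 13.9789

n = 36, x̄ = 14.20.
For a Normal prior and Normal likelihood with known variance, the posterior is Normal; its mode equals its mean, the precision-weighted average.
Prior precision 1/σ₀² = 1/2 = 0.5; data precision n/σ² = 36/4 = 9.
θ̂ = (0.5·10 + 9·14.2) / (0.5 + 9) = 132.8/9.5 = 1328/95 ≈ 13.9789.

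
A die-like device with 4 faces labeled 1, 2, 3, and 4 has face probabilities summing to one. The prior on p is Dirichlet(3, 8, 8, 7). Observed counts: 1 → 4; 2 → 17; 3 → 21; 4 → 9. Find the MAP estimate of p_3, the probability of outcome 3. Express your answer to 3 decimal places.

The posterior is Dirichlet(αᵢ + nᵢ) = Dirichlet(7, 25, 29, 16).
For a Dirichlet(a₁,…,a_K) with all aᵢ > 1, the mode has j-th component (aⱼ − 1)/(Σaᵢ − K).
Here Σaᵢ = 77 and K = 4, so p_3 = (29 − 1)/(77 − 4) = 28/73 ≈ 0.384.

MAP estimate: 0.384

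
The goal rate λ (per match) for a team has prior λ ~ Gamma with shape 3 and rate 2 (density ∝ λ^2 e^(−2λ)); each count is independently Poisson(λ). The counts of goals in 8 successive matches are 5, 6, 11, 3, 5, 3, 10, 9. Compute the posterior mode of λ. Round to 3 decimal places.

λ̂_MAP = 5.400

Σxᵢ = 5+6+11+3+5+3+10+9 = 52, with n = 8.
Posterior ∝ λ^2e^(−2λ) · λ^52e^(−8λ) = λ^54e^(−10λ), i.e. Gamma(shape=55, rate=10).
The mode of a Gamma(a, b) with a ≥ 1 (shape–rate) is (a−1)/b = 54/10 ≈ 5.400.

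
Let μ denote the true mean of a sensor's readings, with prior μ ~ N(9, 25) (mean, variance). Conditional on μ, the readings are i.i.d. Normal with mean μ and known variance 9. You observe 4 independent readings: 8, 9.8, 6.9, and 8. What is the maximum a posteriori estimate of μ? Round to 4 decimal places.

n = 4; x̄ = (8 + 9.8 + 6.9 + 8)/4 = 32.7/4 = 8.175.
For a Normal prior and Normal likelihood with known variance, the posterior is Normal; its mode equals its mean, the precision-weighted average.
Prior precision 1/σ₀² = 1/25 = 0.04; data precision n/σ² = 4/9.
μ̂ = (0.04·9 + (4/9)·8.175) / (0.04 + 4/9) = (599/150)/(109/225) = 1797/218 ≈ 8.2431.

μ̂_MAP = 8.2431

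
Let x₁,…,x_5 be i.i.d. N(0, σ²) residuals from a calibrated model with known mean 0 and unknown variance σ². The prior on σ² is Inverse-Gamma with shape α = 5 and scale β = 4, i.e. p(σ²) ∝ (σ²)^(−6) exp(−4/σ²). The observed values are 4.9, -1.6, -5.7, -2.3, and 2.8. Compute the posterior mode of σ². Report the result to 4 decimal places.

Sum of squared deviations about the known mean: SS = (4.9−0)² + (-1.6−0)² + (-5.7−0)² + (-2.3−0)² + (2.8−0)² = 72.19.
The Normal likelihood contributes (σ²)^(−n/2) exp(−SS/(2σ²)), so the posterior is Inverse-Gamma(α + n/2, β + SS/2) = Inverse-Gamma(7.5, 40.095).
The mode of Inverse-Gamma(a, b) is b/(a+1) = 40.095/8.5 ≈ 4.7171.

σ̂²_MAP = 4.7171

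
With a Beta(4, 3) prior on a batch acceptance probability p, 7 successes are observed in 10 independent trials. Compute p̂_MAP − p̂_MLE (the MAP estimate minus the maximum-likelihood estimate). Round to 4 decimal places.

Posterior is Beta(11, 6); MAP = (11−1)/(17−2) = 10/15 ≈ 0.66667.
MLE ignores the prior: p̂_MLE = k/n = 7/10 ≈ 0.70000.
Difference = 10/15 − 7/10 = -1/30 ≈ -0.0333.

MAP − MLE = -0.0333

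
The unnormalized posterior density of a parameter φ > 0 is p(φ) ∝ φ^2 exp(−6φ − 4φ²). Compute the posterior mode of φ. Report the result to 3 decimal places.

φ̂_MAP = 0.250

ℓ'(φ) = 2/φ − 6 − 8φ. Setting this to zero and multiplying by φ: 8φ² + 6φ − 2 = 0.
φ = (−6 + √(6² + 4·8·2)) / (2·8) = (−6 + √100) / 16 = (−6 + 10)/16 = 1/4.
ℓ''(φ) = −2/φ² − 8 < 0, confirming a maximum.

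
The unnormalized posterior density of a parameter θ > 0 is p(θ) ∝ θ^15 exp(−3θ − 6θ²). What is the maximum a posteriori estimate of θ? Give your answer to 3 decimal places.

θ̂_MAP = 1.000

ℓ'(θ) = 15/θ − 3 − 12θ. Setting this to zero and multiplying by θ: 12θ² + 3θ − 15 = 0.
θ = (−3 + √(3² + 4·12·15)) / (2·12) = (−3 + √729) / 24 = (−3 + 27)/24 = 1.
ℓ''(θ) = −15/θ² − 12 < 0, confirming a maximum.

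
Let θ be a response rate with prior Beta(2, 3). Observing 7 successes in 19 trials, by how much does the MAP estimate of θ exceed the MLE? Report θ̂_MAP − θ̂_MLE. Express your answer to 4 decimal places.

MAP − MLE = -0.0048

Posterior is Beta(9, 15); MAP = (9−1)/(24−2) = 8/22 ≈ 0.36364.
MLE ignores the prior: θ̂_MLE = k/n = 7/19 ≈ 0.36842.
Difference = 8/22 − 7/19 = -1/209 ≈ -0.0048.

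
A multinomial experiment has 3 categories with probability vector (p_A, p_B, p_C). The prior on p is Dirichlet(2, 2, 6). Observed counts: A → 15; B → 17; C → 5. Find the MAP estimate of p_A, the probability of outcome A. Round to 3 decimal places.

The posterior is Dirichlet(αᵢ + nᵢ) = Dirichlet(17, 19, 11).
For a Dirichlet(a₁,…,a_K) with all aᵢ > 1, the mode has j-th component (aⱼ − 1)/(Σaᵢ − K).
Here Σaᵢ = 47 and K = 3, so p_A = (17 − 1)/(47 − 3) = 16/44 ≈ 0.364.

MAP estimate of p_A = 0.364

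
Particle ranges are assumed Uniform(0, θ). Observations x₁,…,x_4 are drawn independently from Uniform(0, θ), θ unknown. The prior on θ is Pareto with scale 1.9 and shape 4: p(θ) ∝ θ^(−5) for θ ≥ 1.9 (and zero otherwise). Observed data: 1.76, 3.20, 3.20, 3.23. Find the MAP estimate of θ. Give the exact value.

θ̂_MAP = 3.23

The Uniform(0, θ) likelihood is θ^(−n) for θ ≥ max(xᵢ), zero otherwise. Here max(xᵢ) = 3.23.
Posterior ∝ θ^(−5) · θ^(−4) = θ^(−9) on θ ≥ max(1.9, 3.23) = 3.23.
This density is strictly decreasing in θ, so the posterior mode lies at the lower boundary of the support.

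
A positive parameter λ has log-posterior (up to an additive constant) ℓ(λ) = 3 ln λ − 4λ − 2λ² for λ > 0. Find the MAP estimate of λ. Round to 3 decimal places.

ℓ'(λ) = 3/λ − 4 − 4λ. Setting this to zero and multiplying by λ: 4λ² + 4λ − 3 = 0.
λ = (−4 + √(4² + 4·4·3)) / (2·4) = (−4 + √64) / 8 = (−4 + 8)/8 = 1/2.
ℓ''(λ) = −3/λ² − 4 < 0, confirming a maximum.

λ̂_MAP = 0.500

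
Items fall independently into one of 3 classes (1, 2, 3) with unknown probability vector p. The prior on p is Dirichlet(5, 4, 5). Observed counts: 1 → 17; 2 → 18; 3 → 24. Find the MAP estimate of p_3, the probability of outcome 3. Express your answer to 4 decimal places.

The posterior is Dirichlet(αᵢ + nᵢ) = Dirichlet(22, 22, 29).
For a Dirichlet(a₁,…,a_K) with all aᵢ > 1, the mode has j-th component (aⱼ − 1)/(Σaᵢ − K).
Here Σaᵢ = 73 and K = 3, so p_3 = (29 − 1)/(73 − 3) = 28/70 ≈ 0.4000.

MAP estimate: 0.4000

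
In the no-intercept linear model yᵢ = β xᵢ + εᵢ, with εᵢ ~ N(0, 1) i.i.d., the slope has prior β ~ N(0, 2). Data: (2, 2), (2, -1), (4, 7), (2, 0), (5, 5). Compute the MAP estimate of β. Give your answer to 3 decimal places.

β̂_MAP = 1.028

log p(β | y) = −Σ(yᵢ − βxᵢ)²/(2·1) − β²/(2·2) + const.
Setting the derivative to zero: Σxᵢ(yᵢ − βxᵢ)/1 − β/2 = 0, so β = Σxᵢyᵢ / (Σxᵢ² + σ²/τ²).
Σxᵢyᵢ = 2·2 + 2·(-1) + 4·7 + 2·0 + 5·5 = 55; Σxᵢ² = 53; σ²/τ² = 0.5.
β̂_MAP = 55 / (53 + 0.5) = 55/53.5 ≈ 1.028.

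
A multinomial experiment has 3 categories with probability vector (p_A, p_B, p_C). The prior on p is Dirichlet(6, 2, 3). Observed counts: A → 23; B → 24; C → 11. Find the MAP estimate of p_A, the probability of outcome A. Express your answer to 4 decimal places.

The posterior is Dirichlet(αᵢ + nᵢ) = Dirichlet(29, 26, 14).
For a Dirichlet(a₁,…,a_K) with all aᵢ > 1, the mode has j-th component (aⱼ − 1)/(Σaᵢ − K).
Here Σaᵢ = 69 and K = 3, so p_A = (29 − 1)/(69 − 3) = 28/66 ≈ 0.4242.

MAP estimate of p_A = 0.4242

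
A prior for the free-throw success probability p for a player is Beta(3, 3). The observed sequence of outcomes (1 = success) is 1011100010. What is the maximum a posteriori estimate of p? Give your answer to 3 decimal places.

Prior: Beta(3, 3).
Data: 5 successes in 10 trials (from the sequence). The binomial likelihood contributes p^5(1−p)^5, so the posterior is Beta(3+5, 3+5) = Beta(8, 8).
For Beta(a, b) with a, b > 1 the mode is (a−1)/(a+b−2) = 7/14 ≈ 0.500.

p̂_MAP = 0.500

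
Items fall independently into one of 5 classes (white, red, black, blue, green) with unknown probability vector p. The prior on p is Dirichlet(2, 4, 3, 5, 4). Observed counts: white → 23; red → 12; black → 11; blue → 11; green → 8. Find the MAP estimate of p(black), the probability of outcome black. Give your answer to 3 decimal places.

The posterior is Dirichlet(αᵢ + nᵢ) = Dirichlet(25, 16, 14, 16, 12).
For a Dirichlet(a₁,…,a_K) with all aᵢ > 1, the mode has j-th component (aⱼ − 1)/(Σaᵢ − K).
Here Σaᵢ = 83 and K = 5, so p(black) = (14 − 1)/(83 − 5) = 13/78 ≈ 0.167.

MAP estimate of p(black) = 0.167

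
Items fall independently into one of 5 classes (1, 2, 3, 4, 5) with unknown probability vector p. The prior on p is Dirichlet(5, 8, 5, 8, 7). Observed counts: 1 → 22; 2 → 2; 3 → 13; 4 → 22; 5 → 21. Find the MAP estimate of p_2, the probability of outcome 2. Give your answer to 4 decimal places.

MAP estimate: 0.0833

The posterior is Dirichlet(αᵢ + nᵢ) = Dirichlet(27, 10, 18, 30, 28).
For a Dirichlet(a₁,…,a_K) with all aᵢ > 1, the mode has j-th component (aⱼ − 1)/(Σaᵢ − K).
Here Σaᵢ = 113 and K = 5, so p_2 = (10 − 1)/(113 − 5) = 9/108 ≈ 0.0833.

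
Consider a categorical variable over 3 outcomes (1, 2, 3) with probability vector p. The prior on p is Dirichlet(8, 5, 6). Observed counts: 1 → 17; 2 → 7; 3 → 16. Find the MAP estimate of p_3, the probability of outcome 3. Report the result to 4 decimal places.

The posterior is Dirichlet(αᵢ + nᵢ) = Dirichlet(25, 12, 22).
For a Dirichlet(a₁,…,a_K) with all aᵢ > 1, the mode has j-th component (aⱼ − 1)/(Σaᵢ − K).
Here Σaᵢ = 59 and K = 3, so p_3 = (22 − 1)/(59 − 3) = 21/56 ≈ 0.3750.

MAP estimate: 0.3750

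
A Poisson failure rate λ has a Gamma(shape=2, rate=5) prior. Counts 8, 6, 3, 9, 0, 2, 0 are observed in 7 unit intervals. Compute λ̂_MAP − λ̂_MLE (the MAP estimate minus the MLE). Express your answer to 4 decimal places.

MAP − MLE = -1.5833

Σxᵢ = 28. Posterior is Gamma(30, 12); MAP = (30−1)/12 = 29/12 ≈ 2.41667.
MLE = x̄ = 28/7 ≈ 4.00000.
Difference = 29/12 − 28/7 = -19/12 ≈ -1.5833.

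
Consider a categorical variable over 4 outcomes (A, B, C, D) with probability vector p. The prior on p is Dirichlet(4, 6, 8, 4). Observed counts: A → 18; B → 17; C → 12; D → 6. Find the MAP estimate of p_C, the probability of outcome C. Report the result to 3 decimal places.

MAP estimate of p_C = 0.268

The posterior is Dirichlet(αᵢ + nᵢ) = Dirichlet(22, 23, 20, 10).
For a Dirichlet(a₁,…,a_K) with all aᵢ > 1, the mode has j-th component (aⱼ − 1)/(Σaᵢ − K).
Here Σaᵢ = 75 and K = 4, so p_C = (20 − 1)/(75 − 4) = 19/71 ≈ 0.268.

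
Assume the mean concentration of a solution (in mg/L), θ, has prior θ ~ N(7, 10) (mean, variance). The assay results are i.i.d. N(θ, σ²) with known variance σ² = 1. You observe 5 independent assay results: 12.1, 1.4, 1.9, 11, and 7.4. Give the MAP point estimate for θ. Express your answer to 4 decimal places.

θ̂_MAP = 6.7647

n = 5; x̄ = (12.1 + 1.4 + 1.9 + 11 + 7.4)/5 = 33.8/5 = 6.76.
For a Normal prior and Normal likelihood with known variance, the posterior is Normal; its mode equals its mean, the precision-weighted average.
Prior precision 1/σ₀² = 1/10 = 0.1; data precision n/σ² = 5/1 = 5.
θ̂ = (0.1·7 + 5·6.76) / (0.1 + 5) = 34.5/5.1 = 115/17 ≈ 6.7647.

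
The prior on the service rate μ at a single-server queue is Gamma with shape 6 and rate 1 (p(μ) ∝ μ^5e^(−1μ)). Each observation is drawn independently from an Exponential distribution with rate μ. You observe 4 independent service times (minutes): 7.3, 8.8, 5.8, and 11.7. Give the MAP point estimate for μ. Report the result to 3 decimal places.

μ̂_MAP = 0.260

The Exponential(rate=μ) likelihood is ∝ μ^n e^(−μΣtᵢ). Here n = 4 and Σtᵢ = 7.3 + 8.8 + 5.8 + 11.7 = 33.6.
Posterior ∝ μ^5e^(−1μ) · μ^4e^(−33.6μ) = μ^9e^(−34.6μ), i.e. Gamma(10, 34.6).
Mode = (a−1)/b = 9/34.6 ≈ 0.260.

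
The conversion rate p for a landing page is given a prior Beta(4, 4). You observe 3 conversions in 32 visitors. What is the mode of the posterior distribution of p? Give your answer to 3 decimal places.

Prior: Beta(4, 4).
Data: 3 successes in 32 trials. The binomial likelihood contributes p^3(1−p)^29, so the posterior is Beta(4+3, 4+29) = Beta(7, 33).
For Beta(a, b) with a, b > 1 the mode is (a−1)/(a+b−2) = 6/38 ≈ 0.158.

p̂_MAP = 0.158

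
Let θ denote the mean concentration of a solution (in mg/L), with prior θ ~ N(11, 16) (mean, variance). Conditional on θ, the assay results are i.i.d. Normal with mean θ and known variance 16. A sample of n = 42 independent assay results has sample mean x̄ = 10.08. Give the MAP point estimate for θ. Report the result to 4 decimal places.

n = 42, x̄ = 10.08.
For a Normal prior and Normal likelihood with known variance, the posterior is Normal; its mode equals its mean, the precision-weighted average.
Prior precision 1/σ₀² = 1/16 = 0.0625; data precision n/σ² = 42/16 = 2.625.
θ̂ = (0.0625·11 + 2.625·10.08) / (0.0625 + 2.625) = 27.1475/2.6875 = 10859/1075 ≈ 10.1014.

θ̂_MAP = 10.1014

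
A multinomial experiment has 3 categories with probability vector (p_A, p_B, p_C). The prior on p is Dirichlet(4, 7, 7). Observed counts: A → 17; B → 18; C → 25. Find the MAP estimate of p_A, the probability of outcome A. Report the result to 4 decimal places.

MAP estimate of p_A = 0.2667

The posterior is Dirichlet(αᵢ + nᵢ) = Dirichlet(21, 25, 32).
For a Dirichlet(a₁,…,a_K) with all aᵢ > 1, the mode has j-th component (aⱼ − 1)/(Σaᵢ − K).
Here Σaᵢ = 78 and K = 3, so p_A = (21 − 1)/(78 − 3) = 20/75 ≈ 0.2667.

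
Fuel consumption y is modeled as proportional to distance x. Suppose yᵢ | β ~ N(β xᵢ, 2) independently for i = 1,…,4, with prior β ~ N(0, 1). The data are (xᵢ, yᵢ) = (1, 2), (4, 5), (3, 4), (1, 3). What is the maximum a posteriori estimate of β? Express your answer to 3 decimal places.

log p(β | y) = −Σ(yᵢ − βxᵢ)²/(2·2) − β²/(2·1) + const.
Setting the derivative to zero: Σxᵢ(yᵢ − βxᵢ)/2 − β/1 = 0, so β = Σxᵢyᵢ / (Σxᵢ² + σ²/τ²).
Σxᵢyᵢ = 1·2 + 4·5 + 3·4 + 1·3 = 37; Σxᵢ² = 27; σ²/τ² = 2.
β̂_MAP = 37 / (27 + 2) = 37/29 ≈ 1.276.

β̂_MAP = 1.276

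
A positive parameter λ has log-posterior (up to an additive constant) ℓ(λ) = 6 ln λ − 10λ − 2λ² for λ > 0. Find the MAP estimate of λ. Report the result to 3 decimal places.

λ̂_MAP = 0.500

ℓ'(λ) = 6/λ − 10 − 4λ. Setting this to zero and multiplying by λ: 4λ² + 10λ − 6 = 0.
λ = (−10 + √(10² + 4·4·6)) / (2·4) = (−10 + √196) / 8 = (−10 + 14)/8 = 1/2.
ℓ''(λ) = −6/λ² − 4 < 0, confirming a maximum.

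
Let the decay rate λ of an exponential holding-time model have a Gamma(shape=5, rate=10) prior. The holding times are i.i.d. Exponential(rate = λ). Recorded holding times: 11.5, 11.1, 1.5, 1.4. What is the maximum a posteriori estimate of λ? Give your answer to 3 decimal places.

λ̂_MAP = 0.225

The Exponential(rate=λ) likelihood is ∝ λ^n e^(−λΣtᵢ). Here n = 4 and Σtᵢ = 11.5 + 11.1 + 1.5 + 1.4 = 25.5.
Posterior ∝ λ^4e^(−10λ) · λ^4e^(−25.5λ) = λ^8e^(−35.5λ), i.e. Gamma(9, 35.5).
Mode = (a−1)/b = 8/35.5 ≈ 0.225.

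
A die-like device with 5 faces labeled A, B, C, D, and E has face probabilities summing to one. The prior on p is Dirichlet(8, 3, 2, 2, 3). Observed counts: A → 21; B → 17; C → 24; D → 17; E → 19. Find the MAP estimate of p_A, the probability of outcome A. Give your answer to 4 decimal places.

The posterior is Dirichlet(αᵢ + nᵢ) = Dirichlet(29, 20, 26, 19, 22).
For a Dirichlet(a₁,…,a_K) with all aᵢ > 1, the mode has j-th component (aⱼ − 1)/(Σaᵢ − K).
Here Σaᵢ = 116 and K = 5, so p_A = (29 − 1)/(116 − 5) = 28/111 ≈ 0.2523.

MAP estimate of p_A = 0.2523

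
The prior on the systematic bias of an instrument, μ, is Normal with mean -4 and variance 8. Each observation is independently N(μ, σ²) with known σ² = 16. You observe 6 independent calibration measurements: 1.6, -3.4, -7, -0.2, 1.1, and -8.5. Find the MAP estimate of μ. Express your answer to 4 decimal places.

μ̂_MAP = -3.0500

n = 6; x̄ = (1.6 + (-3.4) + (-7) + (-0.2) + 1.1 + (-8.5))/6 = -16.4/6 = -41/15 ≈ -2.7333.
For a Normal prior and Normal likelihood with known variance, the posterior is Normal; its mode equals its mean, the precision-weighted average.
Prior precision 1/σ₀² = 1/8 = 0.125; data precision n/σ² = 6/16 = 0.375.
μ̂ = (0.125·(-4) + 0.375·(-41/15)) / (0.125 + 0.375) = (-1.525)/0.5 = -3.0500.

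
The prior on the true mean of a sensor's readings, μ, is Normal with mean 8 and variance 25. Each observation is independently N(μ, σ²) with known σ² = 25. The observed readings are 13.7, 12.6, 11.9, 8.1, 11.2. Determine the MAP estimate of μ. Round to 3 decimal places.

μ̂_MAP = 10.917

n = 5; x̄ = (13.7 + 12.6 + 11.9 + 8.1 + 11.2)/5 = 57.5/5 = 11.5.
For a Normal prior and Normal likelihood with known variance, the posterior is Normal; its mode equals its mean, the precision-weighted average.
Prior precision 1/σ₀² = 1/25 = 0.04; data precision n/σ² = 5/25 = 0.2.
μ̂ = (0.04·8 + 0.2·11.5) / (0.04 + 0.2) = 2.62/0.24 = 131/12 ≈ 10.917.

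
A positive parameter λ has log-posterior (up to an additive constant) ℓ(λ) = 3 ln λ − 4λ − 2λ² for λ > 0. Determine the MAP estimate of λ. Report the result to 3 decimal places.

λ̂_MAP = 0.500

ℓ'(λ) = 3/λ − 4 − 4λ. Setting this to zero and multiplying by λ: 4λ² + 4λ − 3 = 0.
λ = (−4 + √(4² + 4·4·3)) / (2·4) = (−4 + √64) / 8 = (−4 + 8)/8 = 1/2.
ℓ''(λ) = −3/λ² − 4 < 0, confirming a maximum.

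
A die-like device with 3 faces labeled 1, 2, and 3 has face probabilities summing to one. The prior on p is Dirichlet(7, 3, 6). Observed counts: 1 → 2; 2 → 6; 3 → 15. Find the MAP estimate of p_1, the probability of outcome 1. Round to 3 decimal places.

MAP estimate: 0.222

The posterior is Dirichlet(αᵢ + nᵢ) = Dirichlet(9, 9, 21).
For a Dirichlet(a₁,…,a_K) with all aᵢ > 1, the mode has j-th component (aⱼ − 1)/(Σaᵢ − K).
Here Σaᵢ = 39 and K = 3, so p_1 = (9 − 1)/(39 − 3) = 8/36 ≈ 0.222.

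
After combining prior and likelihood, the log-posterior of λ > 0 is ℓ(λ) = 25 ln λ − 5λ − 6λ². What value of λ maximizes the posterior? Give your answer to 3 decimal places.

ℓ'(λ) = 25/λ − 5 − 12λ. Setting this to zero and multiplying by λ: 12λ² + 5λ − 25 = 0.
λ = (−5 + √(5² + 4·12·25)) / (2·12) = (−5 + √1225) / 24 = (−5 + 35)/24 = 5/4.
ℓ''(λ) = −25/λ² − 12 < 0, confirming a maximum.

λ̂_MAP = 1.250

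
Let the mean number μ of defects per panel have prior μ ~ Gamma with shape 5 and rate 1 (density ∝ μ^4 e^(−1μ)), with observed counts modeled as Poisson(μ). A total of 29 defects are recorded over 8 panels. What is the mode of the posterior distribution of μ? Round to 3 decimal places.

μ̂_MAP = 3.667

Σxᵢ = 29, n = 8.
Posterior ∝ μ^4e^(−1μ) · μ^29e^(−8μ) = μ^33e^(−9μ), i.e. Gamma(shape=34, rate=9).
The mode of a Gamma(a, b) with a ≥ 1 (shape–rate) is (a−1)/b = 33/9 ≈ 3.667.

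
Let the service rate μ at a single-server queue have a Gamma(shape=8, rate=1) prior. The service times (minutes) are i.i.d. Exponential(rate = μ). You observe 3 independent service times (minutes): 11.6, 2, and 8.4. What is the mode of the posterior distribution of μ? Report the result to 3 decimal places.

μ̂_MAP = 0.435

The Exponential(rate=μ) likelihood is ∝ μ^n e^(−μΣtᵢ). Here n = 3 and Σtᵢ = 11.6 + 2 + 8.4 = 22.
Posterior ∝ μ^7e^(−1μ) · μ^3e^(−22μ) = μ^10e^(−23μ), i.e. Gamma(11, 23).
Mode = (a−1)/b = 10/23 ≈ 0.435.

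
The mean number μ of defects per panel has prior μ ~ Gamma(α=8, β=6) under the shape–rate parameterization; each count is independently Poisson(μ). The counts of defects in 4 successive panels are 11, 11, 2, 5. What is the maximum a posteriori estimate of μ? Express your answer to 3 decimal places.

Σxᵢ = 11+11+2+5 = 29, with n = 4.
Posterior ∝ μ^7e^(−6μ) · μ^29e^(−4μ) = μ^36e^(−10μ), i.e. Gamma(shape=37, rate=10).
The mode of a Gamma(a, b) with a ≥ 1 (shape–rate) is (a−1)/b = 36/10 ≈ 3.600.

μ̂_MAP = 3.600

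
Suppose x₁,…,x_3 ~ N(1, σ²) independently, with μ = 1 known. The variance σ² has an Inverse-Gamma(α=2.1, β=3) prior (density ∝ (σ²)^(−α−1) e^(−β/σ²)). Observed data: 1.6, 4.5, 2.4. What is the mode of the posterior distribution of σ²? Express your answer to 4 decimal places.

σ̂²_MAP = 2.2359

Sum of squared deviations about the known mean: SS = (1.6−1)² + (4.5−1)² + (2.4−1)² = 14.57.
The Normal likelihood contributes (σ²)^(−n/2) exp(−SS/(2σ²)), so the posterior is Inverse-Gamma(α + n/2, β + SS/2) = Inverse-Gamma(3.6, 10.285).
The mode of Inverse-Gamma(a, b) is b/(a+1) = 10.285/4.6 ≈ 2.2359.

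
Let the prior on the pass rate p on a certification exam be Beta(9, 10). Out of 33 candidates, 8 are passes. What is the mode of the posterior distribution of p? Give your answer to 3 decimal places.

Prior: Beta(9, 10).
Data: 8 successes in 33 trials. The binomial likelihood contributes p^8(1−p)^25, so the posterior is Beta(9+8, 10+25) = Beta(17, 35).
For Beta(a, b) with a, b > 1 the mode is (a−1)/(a+b−2) = 16/50 ≈ 0.320.

p̂_MAP = 0.320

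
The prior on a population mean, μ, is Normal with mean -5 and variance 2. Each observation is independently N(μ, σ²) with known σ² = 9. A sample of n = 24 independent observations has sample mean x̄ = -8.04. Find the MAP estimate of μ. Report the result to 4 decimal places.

n = 24, x̄ = -8.04.
For a Normal prior and Normal likelihood with known variance, the posterior is Normal; its mode equals its mean, the precision-weighted average.
Prior precision 1/σ₀² = 1/2 = 0.5; data precision n/σ² = 24/9 = 8/3.
μ̂ = (0.5·(-5) + (8/3)·(-8.04)) / (0.5 + 8/3) = (-23.94)/(19/6) = -7.5600.

μ̂_MAP = -7.5600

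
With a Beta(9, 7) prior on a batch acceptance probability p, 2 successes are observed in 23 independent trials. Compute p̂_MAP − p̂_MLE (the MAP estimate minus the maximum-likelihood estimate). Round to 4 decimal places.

Posterior is Beta(11, 28); MAP = (11−1)/(39−2) = 10/37 ≈ 0.27027.
MLE ignores the prior: p̂_MLE = k/n = 2/23 ≈ 0.08696.
Difference = 10/37 − 2/23 = 156/851 ≈ 0.1833.

MAP − MLE = 0.1833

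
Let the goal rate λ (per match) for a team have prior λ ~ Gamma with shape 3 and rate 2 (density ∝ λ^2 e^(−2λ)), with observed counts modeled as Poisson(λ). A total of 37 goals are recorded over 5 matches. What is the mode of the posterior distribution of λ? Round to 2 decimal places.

λ̂_MAP = 5.57

Σxᵢ = 37, n = 5.
Posterior ∝ λ^2e^(−2λ) · λ^37e^(−5λ) = λ^39e^(−7λ), i.e. Gamma(shape=40, rate=7).
The mode of a Gamma(a, b) with a ≥ 1 (shape–rate) is (a−1)/b = 39/7 ≈ 5.57.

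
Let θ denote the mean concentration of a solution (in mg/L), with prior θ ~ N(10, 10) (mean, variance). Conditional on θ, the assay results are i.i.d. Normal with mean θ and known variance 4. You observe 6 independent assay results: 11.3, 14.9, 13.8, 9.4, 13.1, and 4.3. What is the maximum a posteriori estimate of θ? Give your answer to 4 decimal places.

θ̂_MAP = 11.0625

n = 6; x̄ = (11.3 + 14.9 + 13.8 + 9.4 + 13.1 + 4.3)/6 = 66.8/6 = 167/15 ≈ 11.1333.
For a Normal prior and Normal likelihood with known variance, the posterior is Normal; its mode equals its mean, the precision-weighted average.
Prior precision 1/σ₀² = 1/10 = 0.1; data precision n/σ² = 6/4 = 1.5.
θ̂ = (0.1·10 + 1.5·(167/15)) / (0.1 + 1.5) = 17.7/1.6 = 11.0625.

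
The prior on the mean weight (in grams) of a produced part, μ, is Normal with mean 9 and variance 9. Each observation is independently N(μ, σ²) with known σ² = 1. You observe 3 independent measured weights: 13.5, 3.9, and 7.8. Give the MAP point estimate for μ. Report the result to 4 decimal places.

n = 3; x̄ = (13.5 + 3.9 + 7.8)/3 = 25.2/3 = 8.4.
For a Normal prior and Normal likelihood with known variance, the posterior is Normal; its mode equals its mean, the precision-weighted average.
Prior precision 1/σ₀² = 1/9; data precision n/σ² = 3/1 = 3.
μ̂ = ((1/9)·9 + 3·8.4) / (1/9 + 3) = 26.2/(28/9) = 1179/140 ≈ 8.4214.

μ̂_MAP = 8.4214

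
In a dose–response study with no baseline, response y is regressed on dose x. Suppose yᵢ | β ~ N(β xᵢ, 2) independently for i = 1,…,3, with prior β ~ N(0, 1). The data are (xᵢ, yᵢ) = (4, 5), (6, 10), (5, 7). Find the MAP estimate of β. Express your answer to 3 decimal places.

log p(β | y) = −Σ(yᵢ − βxᵢ)²/(2·2) − β²/(2·1) + const.
Setting the derivative to zero: Σxᵢ(yᵢ − βxᵢ)/2 − β/1 = 0, so β = Σxᵢyᵢ / (Σxᵢ² + σ²/τ²).
Σxᵢyᵢ = 4·5 + 6·10 + 5·7 = 115; Σxᵢ² = 77; σ²/τ² = 2.
β̂_MAP = 115 / (77 + 2) = 115/79 ≈ 1.456.

β̂_MAP = 1.456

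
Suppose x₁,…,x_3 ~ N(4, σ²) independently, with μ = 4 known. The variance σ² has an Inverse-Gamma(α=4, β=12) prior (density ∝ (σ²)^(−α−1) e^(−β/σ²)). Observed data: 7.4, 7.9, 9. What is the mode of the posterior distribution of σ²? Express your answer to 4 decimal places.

Sum of squared deviations about the known mean: SS = (7.4−4)² + (7.9−4)² + (9−4)² = 51.77.
The Normal likelihood contributes (σ²)^(−n/2) exp(−SS/(2σ²)), so the posterior is Inverse-Gamma(α + n/2, β + SS/2) = Inverse-Gamma(5.5, 37.885).
The mode of Inverse-Gamma(a, b) is b/(a+1) = 37.885/6.5 ≈ 5.8285.

σ̂²_MAP = 5.8285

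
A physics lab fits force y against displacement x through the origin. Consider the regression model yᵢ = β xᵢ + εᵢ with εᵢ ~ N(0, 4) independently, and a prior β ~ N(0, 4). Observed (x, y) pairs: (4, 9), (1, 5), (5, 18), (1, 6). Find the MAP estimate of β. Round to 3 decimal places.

β̂_MAP = 3.114

log p(β | y) = −Σ(yᵢ − βxᵢ)²/(2·4) − β²/(2·4) + const.
Setting the derivative to zero: Σxᵢ(yᵢ − βxᵢ)/4 − β/4 = 0, so β = Σxᵢyᵢ / (Σxᵢ² + σ²/τ²).
Σxᵢyᵢ = 4·9 + 1·5 + 5·18 + 1·6 = 137; Σxᵢ² = 43; σ²/τ² = 1.
β̂_MAP = 137 / (43 + 1) = 137/44 ≈ 3.114.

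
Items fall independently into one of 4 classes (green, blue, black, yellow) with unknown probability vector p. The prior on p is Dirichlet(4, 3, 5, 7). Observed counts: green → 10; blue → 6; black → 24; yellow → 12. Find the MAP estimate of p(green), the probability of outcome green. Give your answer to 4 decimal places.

The posterior is Dirichlet(αᵢ + nᵢ) = Dirichlet(14, 9, 29, 19).
For a Dirichlet(a₁,…,a_K) with all aᵢ > 1, the mode has j-th component (aⱼ − 1)/(Σaᵢ − K).
Here Σaᵢ = 71 and K = 4, so p(green) = (14 − 1)/(71 − 4) = 13/67 ≈ 0.1940.

MAP estimate of p(green) = 0.1940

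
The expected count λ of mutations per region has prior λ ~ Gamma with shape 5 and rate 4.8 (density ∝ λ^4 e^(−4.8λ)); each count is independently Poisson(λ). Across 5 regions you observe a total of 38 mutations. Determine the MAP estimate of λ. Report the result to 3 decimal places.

Σxᵢ = 38, n = 5.
Posterior ∝ λ^4e^(−4.8λ) · λ^38e^(−5λ) = λ^42e^(−9.8λ), i.e. Gamma(shape=43, rate=9.8).
The mode of a Gamma(a, b) with a ≥ 1 (shape–rate) is (a−1)/b = 42/9.8 ≈ 4.286.

λ̂_MAP = 4.286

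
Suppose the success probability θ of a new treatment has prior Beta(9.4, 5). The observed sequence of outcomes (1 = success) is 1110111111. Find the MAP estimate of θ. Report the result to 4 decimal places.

θ̂_MAP = 0.7768

Prior: Beta(9.4, 5).
Data: 9 successes in 10 trials (from the sequence). The binomial likelihood contributes θ^9(1−θ)^1, so the posterior is Beta(9.4+9, 5+1) = Beta(18.4, 6).
For Beta(a, b) with a, b > 1 the mode is (a−1)/(a+b−2) = 17.4/22.4 ≈ 0.7768.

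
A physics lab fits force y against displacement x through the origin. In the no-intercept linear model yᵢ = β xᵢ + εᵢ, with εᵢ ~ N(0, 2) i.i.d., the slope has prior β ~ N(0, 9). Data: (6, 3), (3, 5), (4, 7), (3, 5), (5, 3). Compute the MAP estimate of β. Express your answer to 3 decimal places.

log p(β | y) = −Σ(yᵢ − βxᵢ)²/(2·2) − β²/(2·9) + const.
Setting the derivative to zero: Σxᵢ(yᵢ − βxᵢ)/2 − β/9 = 0, so β = Σxᵢyᵢ / (Σxᵢ² + σ²/τ²).
Σxᵢyᵢ = 6·3 + 3·5 + 4·7 + 3·5 + 5·3 = 91; Σxᵢ² = 95; σ²/τ² = 2/9.
β̂_MAP = 91 / (95 + 2/9) = 91/(857/9) = 819/857 ≈ 0.956.

β̂_MAP = 0.956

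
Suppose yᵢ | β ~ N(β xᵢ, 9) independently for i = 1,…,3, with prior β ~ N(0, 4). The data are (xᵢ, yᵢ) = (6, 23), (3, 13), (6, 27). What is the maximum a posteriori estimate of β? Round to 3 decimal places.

log p(β | y) = −Σ(yᵢ − βxᵢ)²/(2·9) − β²/(2·4) + const.
Setting the derivative to zero: Σxᵢ(yᵢ − βxᵢ)/9 − β/4 = 0, so β = Σxᵢyᵢ / (Σxᵢ² + σ²/τ²).
Σxᵢyᵢ = 6·23 + 3·13 + 6·27 = 339; Σxᵢ² = 81; σ²/τ² = 2.25.
β̂_MAP = 339 / (81 + 2.25) = 339/83.25 ≈ 4.072.

β̂_MAP = 4.072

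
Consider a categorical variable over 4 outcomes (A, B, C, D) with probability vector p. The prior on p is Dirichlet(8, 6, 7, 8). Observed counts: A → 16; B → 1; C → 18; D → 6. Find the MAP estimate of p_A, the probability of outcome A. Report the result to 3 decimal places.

MAP estimate of p_A = 0.348

The posterior is Dirichlet(αᵢ + nᵢ) = Dirichlet(24, 7, 25, 14).
For a Dirichlet(a₁,…,a_K) with all aᵢ > 1, the mode has j-th component (aⱼ − 1)/(Σaᵢ − K).
Here Σaᵢ = 70 and K = 4, so p_A = (24 − 1)/(70 − 4) = 23/66 ≈ 0.348.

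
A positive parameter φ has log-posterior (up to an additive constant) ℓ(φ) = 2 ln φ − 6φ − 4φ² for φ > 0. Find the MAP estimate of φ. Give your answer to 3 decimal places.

φ̂_MAP = 0.250

ℓ'(φ) = 2/φ − 6 − 8φ. Setting this to zero and multiplying by φ: 8φ² + 6φ − 2 = 0.
φ = (−6 + √(6² + 4·8·2)) / (2·8) = (−6 + √100) / 16 = (−6 + 10)/16 = 1/4.
ℓ''(φ) = −2/φ² − 8 < 0, confirming a maximum.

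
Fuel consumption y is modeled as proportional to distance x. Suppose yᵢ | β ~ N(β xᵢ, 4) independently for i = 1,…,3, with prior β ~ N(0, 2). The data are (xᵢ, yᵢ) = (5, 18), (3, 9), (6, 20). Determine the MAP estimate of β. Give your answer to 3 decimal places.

log p(β | y) = −Σ(yᵢ − βxᵢ)²/(2·4) − β²/(2·2) + const.
Setting the derivative to zero: Σxᵢ(yᵢ − βxᵢ)/4 − β/2 = 0, so β = Σxᵢyᵢ / (Σxᵢ² + σ²/τ²).
Σxᵢyᵢ = 5·18 + 3·9 + 6·20 = 237; Σxᵢ² = 70; σ²/τ² = 2.
β̂_MAP = 237 / (70 + 2) = 237/72 ≈ 3.292.

β̂_MAP = 3.292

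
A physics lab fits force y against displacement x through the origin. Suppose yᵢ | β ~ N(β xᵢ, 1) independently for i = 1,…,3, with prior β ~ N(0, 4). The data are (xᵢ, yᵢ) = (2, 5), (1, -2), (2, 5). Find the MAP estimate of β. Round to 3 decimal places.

log p(β | y) = −Σ(yᵢ − βxᵢ)²/(2·1) − β²/(2·4) + const.
Setting the derivative to zero: Σxᵢ(yᵢ − βxᵢ)/1 − β/4 = 0, so β = Σxᵢyᵢ / (Σxᵢ² + σ²/τ²).
Σxᵢyᵢ = 2·5 + 1·(-2) + 2·5 = 18; Σxᵢ² = 9; σ²/τ² = 0.25.
β̂_MAP = 18 / (9 + 0.25) = 18/9.25 ≈ 1.946.

β̂_MAP = 1.946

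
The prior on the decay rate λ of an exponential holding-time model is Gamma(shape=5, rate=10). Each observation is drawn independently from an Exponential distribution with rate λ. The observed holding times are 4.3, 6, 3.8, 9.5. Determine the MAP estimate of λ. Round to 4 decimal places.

The Exponential(rate=λ) likelihood is ∝ λ^n e^(−λΣtᵢ). Here n = 4 and Σtᵢ = 4.3 + 6 + 3.8 + 9.5 = 23.6.
Posterior ∝ λ^4e^(−10λ) · λ^4e^(−23.6λ) = λ^8e^(−33.6λ), i.e. Gamma(9, 33.6).
Mode = (a−1)/b = 8/33.6 ≈ 0.2381.

λ̂_MAP = 0.2381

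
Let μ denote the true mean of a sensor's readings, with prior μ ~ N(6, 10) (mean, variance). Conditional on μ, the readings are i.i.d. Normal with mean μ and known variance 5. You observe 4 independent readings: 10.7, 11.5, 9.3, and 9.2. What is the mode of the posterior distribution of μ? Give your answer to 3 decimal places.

μ̂_MAP = 9.711

n = 4; x̄ = (10.7 + 11.5 + 9.3 + 9.2)/4 = 40.7/4 = 10.175.
For a Normal prior and Normal likelihood with known variance, the posterior is Normal; its mode equals its mean, the precision-weighted average.
Prior precision 1/σ₀² = 1/10 = 0.1; data precision n/σ² = 4/5 = 0.8.
μ̂ = (0.1·6 + 0.8·10.175) / (0.1 + 0.8) = 8.74/0.9 = 437/45 ≈ 9.711.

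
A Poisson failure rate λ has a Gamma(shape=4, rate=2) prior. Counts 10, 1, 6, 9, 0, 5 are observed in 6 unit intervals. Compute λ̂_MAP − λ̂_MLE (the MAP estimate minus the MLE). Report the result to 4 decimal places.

Σxᵢ = 31. Posterior is Gamma(35, 8); MAP = (35−1)/8 = 34/8 ≈ 4.25000.
MLE = x̄ = 31/6 ≈ 5.16667.
Difference = 34/8 − 31/6 = -11/12 ≈ -0.9167.

MAP − MLE = -0.9167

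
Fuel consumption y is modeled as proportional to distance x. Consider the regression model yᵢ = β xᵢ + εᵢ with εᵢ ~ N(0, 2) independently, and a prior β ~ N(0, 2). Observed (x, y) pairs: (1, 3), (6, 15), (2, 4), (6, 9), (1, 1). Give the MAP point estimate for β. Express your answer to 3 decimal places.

log p(β | y) = −Σ(yᵢ − βxᵢ)²/(2·2) − β²/(2·2) + const.
Setting the derivative to zero: Σxᵢ(yᵢ − βxᵢ)/2 − β/2 = 0, so β = Σxᵢyᵢ / (Σxᵢ² + σ²/τ²).
Σxᵢyᵢ = 1·3 + 6·15 + 2·4 + 6·9 + 1·1 = 156; Σxᵢ² = 78; σ²/τ² = 1.
β̂_MAP = 156 / (78 + 1) = 156/79 ≈ 1.975.

β̂_MAP = 1.975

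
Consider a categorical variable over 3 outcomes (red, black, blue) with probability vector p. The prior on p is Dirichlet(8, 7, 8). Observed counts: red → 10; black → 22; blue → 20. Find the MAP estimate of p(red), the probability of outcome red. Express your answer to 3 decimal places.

MAP estimate of p(red) = 0.236

The posterior is Dirichlet(αᵢ + nᵢ) = Dirichlet(18, 29, 28).
For a Dirichlet(a₁,…,a_K) with all aᵢ > 1, the mode has j-th component (aⱼ − 1)/(Σaᵢ − K).
Here Σaᵢ = 75 and K = 3, so p(red) = (18 − 1)/(75 − 3) = 17/72 ≈ 0.236.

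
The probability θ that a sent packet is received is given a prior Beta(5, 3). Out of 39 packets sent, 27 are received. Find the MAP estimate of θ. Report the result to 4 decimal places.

Prior: Beta(5, 3).
Data: 27 successes in 39 trials. The binomial likelihood contributes θ^27(1−θ)^12, so the posterior is Beta(5+27, 3+12) = Beta(32, 15).
For Beta(a, b) with a, b > 1 the mode is (a−1)/(a+b−2) = 31/45 ≈ 0.6889.

θ̂_MAP = 0.6889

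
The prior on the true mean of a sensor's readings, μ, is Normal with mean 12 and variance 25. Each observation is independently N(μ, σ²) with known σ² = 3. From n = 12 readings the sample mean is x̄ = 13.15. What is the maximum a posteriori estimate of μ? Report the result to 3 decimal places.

n = 12, x̄ = 13.15.
For a Normal prior and Normal likelihood with known variance, the posterior is Normal; its mode equals its mean, the precision-weighted average.
Prior precision 1/σ₀² = 1/25 = 0.04; data precision n/σ² = 12/3 = 4.
μ̂ = (0.04·12 + 4·13.15) / (0.04 + 4) = 53.08/4.04 = 1327/101 ≈ 13.139.

μ̂_MAP = 13.139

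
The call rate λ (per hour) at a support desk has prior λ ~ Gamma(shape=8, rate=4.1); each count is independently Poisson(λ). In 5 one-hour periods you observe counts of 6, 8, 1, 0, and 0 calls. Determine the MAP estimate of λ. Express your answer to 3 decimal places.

Σxᵢ = 6+8+1+0+0 = 15, with n = 5.
Posterior ∝ λ^7e^(−4.1λ) · λ^15e^(−5λ) = λ^22e^(−9.1λ), i.e. Gamma(shape=23, rate=9.1).
The mode of a Gamma(a, b) with a ≥ 1 (shape–rate) is (a−1)/b = 22/9.1 ≈ 2.418.

λ̂_MAP = 2.418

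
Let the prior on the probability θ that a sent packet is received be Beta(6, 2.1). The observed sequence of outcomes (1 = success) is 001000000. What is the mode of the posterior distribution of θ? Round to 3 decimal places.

Prior: Beta(6, 2.1).
Data: 1 success in 9 trials (from the sequence). The binomial likelihood contributes θ(1−θ)^8, so the posterior is Beta(6+1, 2.1+8) = Beta(7, 10.1).
For Beta(a, b) with a, b > 1 the mode is (a−1)/(a+b−2) = 6/15.1 ≈ 0.397.

θ̂_MAP = 0.397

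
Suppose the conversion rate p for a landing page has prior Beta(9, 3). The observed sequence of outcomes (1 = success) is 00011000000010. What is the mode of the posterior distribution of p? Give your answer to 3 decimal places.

Prior: Beta(9, 3).
Data: 3 successes in 14 trials (from the sequence). The binomial likelihood contributes p^3(1−p)^11, so the posterior is Beta(9+3, 3+11) = Beta(12, 14).
For Beta(a, b) with a, b > 1 the mode is (a−1)/(a+b−2) = 11/24 ≈ 0.458.

p̂_MAP = 0.458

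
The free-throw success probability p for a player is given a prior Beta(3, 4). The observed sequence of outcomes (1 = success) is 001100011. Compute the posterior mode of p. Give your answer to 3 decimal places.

p̂_MAP = 0.429

Prior: Beta(3, 4).
Data: 4 successes in 9 trials (from the sequence). The binomial likelihood contributes p^4(1−p)^5, so the posterior is Beta(3+4, 4+5) = Beta(7, 9).
For Beta(a, b) with a, b > 1 the mode is (a−1)/(a+b−2) = 6/14 ≈ 0.429.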